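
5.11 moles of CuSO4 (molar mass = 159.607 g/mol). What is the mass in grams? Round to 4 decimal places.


mass = n * M
mass = 5.11 * 159.607
mass = 815.59177 g, rounded to 4 dp:

815.5918 g


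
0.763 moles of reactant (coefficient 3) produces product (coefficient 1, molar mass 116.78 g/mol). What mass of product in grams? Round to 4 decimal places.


Use the coefficient ratio to convert reactant moles to product moles, then multiply by the product's molar mass.
moles_P = moles_R * (coeff_P / coeff_R) = 0.763 * (1/3) = 0.254333
mass_P = moles_P * M_P = 0.254333 * 116.78
mass_P = 29.70100774 g, rounded to 4 dp:

29.7010 g


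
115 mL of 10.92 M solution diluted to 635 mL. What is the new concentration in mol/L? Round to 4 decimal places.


Dilution: M1*V1 = M2*V2, solve for M2.
M2 = M1*V1 / V2
M2 = 10.92 * 115 / 635
M2 = 1255.8 / 635
M2 = 1.9776378 mol/L, rounded to 4 dp:

1.9776 mol/L


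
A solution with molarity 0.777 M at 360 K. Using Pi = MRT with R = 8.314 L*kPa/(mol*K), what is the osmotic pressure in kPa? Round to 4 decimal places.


Osmotic pressure (van't Hoff): Pi = M*R*T.
RT = 8.314 * 360 = 2993.04
Pi = 0.777 * 2993.04
Pi = 2325.59208 kPa, rounded to 4 dp:

2325.5921 kPa


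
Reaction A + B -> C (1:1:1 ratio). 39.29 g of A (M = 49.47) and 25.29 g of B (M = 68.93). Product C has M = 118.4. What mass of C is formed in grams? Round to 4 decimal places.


Find moles of each reactant; the smaller value is the limiting reagent in a 1:1:1 reaction, so moles_C equals moles of the limiter.
n_A = mass_A / M_A = 39.29 / 49.47 = 0.794219 mol
n_B = mass_B / M_B = 25.29 / 68.93 = 0.366894 mol
Limiting reagent: B (smaller), n_limiting = 0.366894 mol
mass_C = n_limiting * M_C = 0.366894 * 118.4
mass_C = 43.4402496 g, rounded to 4 dp:

43.4402 g


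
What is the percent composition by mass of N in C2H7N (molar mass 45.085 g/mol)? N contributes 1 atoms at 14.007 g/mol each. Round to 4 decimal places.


pct = 100 * (n_elem * M_elem) / M_total
mass_contribution = 1 * 14.007 = 14.007 g/mol
pct = 100 * 14.007 / 45.085
pct = 31.0679827 %, rounded to 4 dp:

31.0680 %


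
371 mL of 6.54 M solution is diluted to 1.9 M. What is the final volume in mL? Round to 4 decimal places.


Dilution: M1*V1 = M2*V2, solve for V2.
V2 = M1*V1 / M2
V2 = 6.54 * 371 / 1.9
V2 = 2426.34 / 1.9
V2 = 1277.02105263 mL, rounded to 4 dp:

1277.0211 mL


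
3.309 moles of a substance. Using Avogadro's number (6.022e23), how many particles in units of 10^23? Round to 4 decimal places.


N = n * NA, then divide by 1e23 for the requested units.
N / 1e23 = n * 6.022
N / 1e23 = 3.309 * 6.022
N / 1e23 = 19.926798, rounded to 4 dp:

19.9268


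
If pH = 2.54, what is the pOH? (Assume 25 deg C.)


At 25 deg C, pH + pOH = 14.
pOH = 14 - pH = 14 - 2.54
pOH = 11.46:

11.46


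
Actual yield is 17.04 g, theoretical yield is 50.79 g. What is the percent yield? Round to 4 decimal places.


% yield = 100 * actual / theoretical
% yield = 100 * 17.04 / 50.79
% yield = 33.5499114 %, rounded to 4 dp:

33.5499 %


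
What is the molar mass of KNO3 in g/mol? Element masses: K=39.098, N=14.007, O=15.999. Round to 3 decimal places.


M = sum(count * atomic_mass) over atoms.
M = 1*39.098 + 1*14.007 + 3*15.999
M = 39.098 + 14.007 + 47.997
M = 101.102 g/mol, rounded to 3 dp:

101.102 g/mol


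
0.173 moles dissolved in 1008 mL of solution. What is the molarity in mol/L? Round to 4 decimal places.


Convert volume to liters: V_L = V_mL / 1000.
V_L = 1008 / 1000 = 1.008 L
M = n / V_L = 0.173 / 1.008
M = 0.17162698 mol/L, rounded to 4 dp:

0.1716 mol/L


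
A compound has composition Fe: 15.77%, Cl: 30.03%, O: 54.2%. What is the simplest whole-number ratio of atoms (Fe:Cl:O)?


Assume 100 g of compound, divide each mass% by atomic mass to get moles, then normalize by the smallest to get a raw atom ratio.
Moles per 100 g: Fe: 15.77/55.845 = 0.2824, Cl: 30.03/35.453 = 0.847, O: 54.2/15.999 = 3.3877
Raw ratio (divide by min = 0.2824): Fe: 1.0, Cl: 3.0, O: 11.997
Multiply by 1 to clear fractions: Fe: 1.0 ~= 1, Cl: 3.0 ~= 3, O: 11.997 ~= 12
Reduce by GCD to get the simplest whole-number ratio:

1:3:12


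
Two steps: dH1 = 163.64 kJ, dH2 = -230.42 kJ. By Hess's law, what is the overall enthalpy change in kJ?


Hess's law: enthalpy is a state function, so add the step enthalpies.
dH_total = dH1 + dH2 = 163.64 + (-230.42)
dH_total = -66.78 kJ:

-66.78 kJ


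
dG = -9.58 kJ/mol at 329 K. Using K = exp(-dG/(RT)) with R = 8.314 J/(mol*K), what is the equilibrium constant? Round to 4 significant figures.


dG is in kJ/mol; multiply by 1000 to match R in J/(mol*K).
RT = 8.314 * 329 = 2735.306 J/mol
exponent = -dG*1000 / (RT) = -(-9.58*1000) / 2735.306 = 3.50235038
K = exp(3.50235038)
K = 33.193377, rounded to 4 significant figures:

33.19


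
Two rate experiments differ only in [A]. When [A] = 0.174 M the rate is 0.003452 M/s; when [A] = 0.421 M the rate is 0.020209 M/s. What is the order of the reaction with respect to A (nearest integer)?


Rate is proportional to [A]^n, so rate2/rate1 = ([A]2/[A]1)^n. Take logs to solve for n.
rate2/rate1 = 0.020209 / 0.003452 = 5.8543
[A]2/[A]1 = 0.421 / 0.174 = 2.4195
n = ln(5.8543) / ln(2.4195) = 2.0
Nearest integer order:

2


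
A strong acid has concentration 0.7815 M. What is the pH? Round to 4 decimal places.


A strong acid dissociates completely, so [H+] equals the given concentration.
pH = -log10([H+]) = -log10(0.7815)
pH = 0.10707102, rounded to 4 dp:

0.1071


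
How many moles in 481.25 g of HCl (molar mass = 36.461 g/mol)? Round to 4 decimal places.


n = mass / M
n = 481.25 / 36.461
n = 13.19903458 mol, rounded to 4 dp:

13.1990 mol


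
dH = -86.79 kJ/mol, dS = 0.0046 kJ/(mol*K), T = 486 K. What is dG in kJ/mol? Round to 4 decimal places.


Gibbs: dG = dH - T*dS (consistent units, dS already in kJ/(mol*K)).
T*dS = 486 * 0.0046 = 2.2356
dG = -86.79 - (2.2356)
dG = -89.0256 kJ/mol, rounded to 4 dp:

-89.0256 kJ/mol


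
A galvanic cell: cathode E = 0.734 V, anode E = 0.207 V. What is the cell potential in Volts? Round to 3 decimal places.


Standard cell potential: E_cell = E_cathode - E_anode.
E_cell = 0.734 - (0.207)
E_cell = 0.527 V, rounded to 3 dp:

0.527 V


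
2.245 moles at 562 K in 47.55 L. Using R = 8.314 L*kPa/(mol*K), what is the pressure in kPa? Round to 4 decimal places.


PV = nRT, solve for P = nRT / V.
nRT = 2.245 * 8.314 * 562 = 10489.6907
P = 10489.6907 / 47.55
P = 220.6033796 kPa, rounded to 4 dp:

220.6034 kPa


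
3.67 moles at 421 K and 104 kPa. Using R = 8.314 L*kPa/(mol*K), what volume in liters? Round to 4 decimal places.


PV = nRT, solve for V = nRT / P.
nRT = 3.67 * 8.314 * 421 = 12845.712
V = 12845.712 / 104
V = 123.51646154 L, rounded to 4 dp:

123.5165 L


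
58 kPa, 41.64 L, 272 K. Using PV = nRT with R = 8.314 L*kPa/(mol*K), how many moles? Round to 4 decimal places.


PV = nRT, solve for n = PV / (RT).
PV = 58 * 41.64 = 2415.12
RT = 8.314 * 272 = 2261.408
n = 2415.12 / 2261.408
n = 1.06797181 mol, rounded to 4 dp:

1.0680 mol


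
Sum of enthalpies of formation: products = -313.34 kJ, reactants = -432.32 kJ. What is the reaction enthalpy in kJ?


dH_rxn = sum(dH_f products) - sum(dH_f reactants)
dH_rxn = -313.34 - (-432.32)
dH_rxn = 118.98 kJ:

118.98 kJ


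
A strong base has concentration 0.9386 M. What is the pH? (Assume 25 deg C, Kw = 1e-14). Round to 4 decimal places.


A strong base dissociates completely, so [OH-] equals the given concentration.
pOH = -log10([OH-]) = -log10(0.9386) = 0.027519
pH = 14 - pOH = 14 - 0.027519
pH = 13.972481, rounded to 4 dp:

13.9725


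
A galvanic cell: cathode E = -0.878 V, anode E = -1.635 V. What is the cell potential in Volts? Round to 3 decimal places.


Standard cell potential: E_cell = E_cathode - E_anode.
E_cell = -0.878 - (-1.635)
E_cell = 0.757 V, rounded to 3 dp:

0.757 V


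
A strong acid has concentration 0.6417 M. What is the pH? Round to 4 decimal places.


A strong acid dissociates completely, so [H+] equals the given concentration.
pH = -log10([H+]) = -log10(0.6417)
pH = 0.19266796, rounded to 4 dp:

0.1927


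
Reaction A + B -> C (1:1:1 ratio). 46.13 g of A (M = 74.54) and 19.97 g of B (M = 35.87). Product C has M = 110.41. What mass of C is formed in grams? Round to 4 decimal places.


Find moles of each reactant; the smaller value is the limiting reagent in a 1:1:1 reaction, so moles_C equals moles of the limiter.
n_A = mass_A / M_A = 46.13 / 74.54 = 0.618862 mol
n_B = mass_B / M_B = 19.97 / 35.87 = 0.556733 mol
Limiting reagent: B (smaller), n_limiting = 0.556733 mol
mass_C = n_limiting * M_C = 0.556733 * 110.41
mass_C = 61.46889053 g, rounded to 4 dp:

61.4689 g


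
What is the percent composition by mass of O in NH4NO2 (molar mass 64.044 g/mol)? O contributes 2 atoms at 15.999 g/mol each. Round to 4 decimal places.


pct = 100 * (n_elem * M_elem) / M_total
mass_contribution = 2 * 15.999 = 31.998 g/mol
pct = 100 * 31.998 / 64.044
pct = 49.96252576 %, rounded to 4 dp:

49.9625 %


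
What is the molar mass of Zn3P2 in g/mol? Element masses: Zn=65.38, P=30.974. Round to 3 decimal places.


M = sum(count * atomic_mass) over atoms.
M = 3*65.38 + 2*30.974
M = 196.14 + 61.948
M = 258.088 g/mol, rounded to 3 dp:

258.088 g/mol


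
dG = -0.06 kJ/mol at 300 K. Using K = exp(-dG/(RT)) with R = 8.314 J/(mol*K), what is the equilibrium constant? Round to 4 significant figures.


dG is in kJ/mol; multiply by 1000 to match R in J/(mol*K).
RT = 8.314 * 300 = 2494.2 J/mol
exponent = -dG*1000 / (RT) = -(-0.06*1000) / 2494.2 = 0.02405581
K = exp(0.02405581)
K = 1.0243475, rounded to 4 significant figures:

1.024


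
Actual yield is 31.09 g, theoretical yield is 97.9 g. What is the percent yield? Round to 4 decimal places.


% yield = 100 * actual / theoretical
% yield = 100 * 31.09 / 97.9
% yield = 31.75689479 %, rounded to 4 dp:

31.7569 %


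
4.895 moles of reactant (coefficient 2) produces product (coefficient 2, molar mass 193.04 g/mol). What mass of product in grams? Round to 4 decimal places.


Use the coefficient ratio to convert reactant moles to product moles, then multiply by the product's molar mass.
moles_P = moles_R * (coeff_P / coeff_R) = 4.895 * (2/2) = 4.895
mass_P = moles_P * M_P = 4.895 * 193.04
mass_P = 944.9308 g, rounded to 4 dp:

944.9308 g


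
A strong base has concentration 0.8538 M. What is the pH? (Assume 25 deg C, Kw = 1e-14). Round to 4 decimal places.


A strong base dissociates completely, so [OH-] equals the given concentration.
pOH = -log10([OH-]) = -log10(0.8538) = 0.068644
pH = 14 - pOH = 14 - 0.068644
pH = 13.931356, rounded to 4 dp:

13.9314


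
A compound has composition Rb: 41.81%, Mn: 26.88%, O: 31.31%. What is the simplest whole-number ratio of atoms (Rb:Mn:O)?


Assume 100 g of compound, divide each mass% by atomic mass to get moles, then normalize by the smallest to get a raw atom ratio.
Moles per 100 g: Rb: 41.81/85.468 = 0.4892, Mn: 26.88/54.938 = 0.4893, O: 31.31/15.999 = 1.957
Raw ratio (divide by min = 0.4892): Rb: 1.0, Mn: 1.0, O: 4.0
Multiply by 1 to clear fractions: Rb: 1.0 ~= 1, Mn: 1.0 ~= 1, O: 4.0 ~= 4
Reduce by GCD to get the simplest whole-number ratio:

1:1:4


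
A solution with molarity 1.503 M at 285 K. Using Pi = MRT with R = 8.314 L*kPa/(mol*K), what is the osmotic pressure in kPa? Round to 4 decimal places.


Osmotic pressure (van't Hoff): Pi = M*R*T.
RT = 8.314 * 285 = 2369.49
Pi = 1.503 * 2369.49
Pi = 3561.34347 kPa, rounded to 4 dp:

3561.3435 kPa


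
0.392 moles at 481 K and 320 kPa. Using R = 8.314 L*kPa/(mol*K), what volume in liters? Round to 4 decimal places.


PV = nRT, solve for V = nRT / P.
nRT = 0.392 * 8.314 * 481 = 1567.6213
V = 1567.6213 / 320
V = 4.89881656 L, rounded to 4 dp:

4.8988 L


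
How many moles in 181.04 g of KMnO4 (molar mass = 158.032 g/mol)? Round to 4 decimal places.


n = mass / M
n = 181.04 / 158.032
n = 1.14559077 mol, rounded to 4 dp:

1.1456 mol


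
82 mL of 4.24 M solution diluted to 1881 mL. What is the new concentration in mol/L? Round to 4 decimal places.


Dilution: M1*V1 = M2*V2, solve for M2.
M2 = M1*V1 / V2
M2 = 4.24 * 82 / 1881
M2 = 347.68 / 1881
M2 = 0.18483785 mol/L, rounded to 4 dp:

0.1848 mol/L


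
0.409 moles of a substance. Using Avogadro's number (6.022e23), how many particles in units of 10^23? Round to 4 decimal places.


N = n * NA, then divide by 1e23 for the requested units.
N / 1e23 = n * 6.022
N / 1e23 = 0.409 * 6.022
N / 1e23 = 2.462998, rounded to 4 dp:

2.4630


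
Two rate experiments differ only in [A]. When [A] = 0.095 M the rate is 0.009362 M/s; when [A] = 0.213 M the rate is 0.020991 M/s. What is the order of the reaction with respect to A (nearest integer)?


Rate is proportional to [A]^n, so rate2/rate1 = ([A]2/[A]1)^n. Take logs to solve for n.
rate2/rate1 = 0.020991 / 0.009362 = 2.2421
[A]2/[A]1 = 0.213 / 0.095 = 2.2421
n = ln(2.2421) / ln(2.2421) = 1.0
Nearest integer order:

1


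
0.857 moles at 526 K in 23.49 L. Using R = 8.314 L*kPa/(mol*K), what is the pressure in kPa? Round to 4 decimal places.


PV = nRT, solve for P = nRT / V.
nRT = 0.857 * 8.314 * 526 = 3747.8015
P = 3747.8015 / 23.49
P = 159.548808 kPa, rounded to 4 dp:

159.5488 kPa


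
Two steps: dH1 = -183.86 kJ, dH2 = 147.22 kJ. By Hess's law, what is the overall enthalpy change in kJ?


Hess's law: enthalpy is a state function, so add the step enthalpies.
dH_total = dH1 + dH2 = -183.86 + (147.22)
dH_total = -36.64 kJ:

-36.64 kJ


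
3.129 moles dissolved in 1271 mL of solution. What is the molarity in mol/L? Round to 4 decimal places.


Convert volume to liters: V_L = V_mL / 1000.
V_L = 1271 / 1000 = 1.271 L
M = n / V_L = 3.129 / 1.271
M = 2.46184107 mol/L, rounded to 4 dp:

2.4618 mol/L


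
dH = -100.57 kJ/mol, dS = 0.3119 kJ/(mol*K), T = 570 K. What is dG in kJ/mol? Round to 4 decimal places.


Gibbs: dG = dH - T*dS (consistent units, dS already in kJ/(mol*K)).
T*dS = 570 * 0.3119 = 177.783
dG = -100.57 - (177.783)
dG = -278.353 kJ/mol, rounded to 4 dp:

-278.3530 kJ/mol


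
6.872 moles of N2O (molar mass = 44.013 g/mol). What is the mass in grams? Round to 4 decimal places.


mass = n * M
mass = 6.872 * 44.013
mass = 302.457336 g, rounded to 4 dp:

302.4573 g


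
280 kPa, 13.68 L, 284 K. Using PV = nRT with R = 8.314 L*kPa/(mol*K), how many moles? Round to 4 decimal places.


PV = nRT, solve for n = PV / (RT).
PV = 280 * 13.68 = 3830.4
RT = 8.314 * 284 = 2361.176
n = 3830.4 / 2361.176
n = 1.62224248 mol, rounded to 4 dp:

1.6222 mol


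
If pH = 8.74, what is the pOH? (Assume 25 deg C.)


At 25 deg C, pH + pOH = 14.
pOH = 14 - pH = 14 - 8.74
pOH = 5.26:

5.26


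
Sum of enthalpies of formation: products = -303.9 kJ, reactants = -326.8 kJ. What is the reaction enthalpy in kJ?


dH_rxn = sum(dH_f products) - sum(dH_f reactants)
dH_rxn = -303.9 - (-326.8)
dH_rxn = 22.9 kJ:

22.90 kJ


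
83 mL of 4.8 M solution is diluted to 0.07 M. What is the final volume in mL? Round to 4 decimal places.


Dilution: M1*V1 = M2*V2, solve for V2.
V2 = M1*V1 / M2
V2 = 4.8 * 83 / 0.07
V2 = 398.4 / 0.07
V2 = 5691.42857143 mL, rounded to 4 dp:

5691.4286 mL


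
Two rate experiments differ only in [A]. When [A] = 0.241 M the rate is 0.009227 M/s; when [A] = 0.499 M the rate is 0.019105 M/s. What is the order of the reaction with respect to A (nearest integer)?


Rate is proportional to [A]^n, so rate2/rate1 = ([A]2/[A]1)^n. Take logs to solve for n.
rate2/rate1 = 0.019105 / 0.009227 = 2.0706
[A]2/[A]1 = 0.499 / 0.241 = 2.0705
n = ln(2.0706) / ln(2.0705) = 1.0
Nearest integer order:

1


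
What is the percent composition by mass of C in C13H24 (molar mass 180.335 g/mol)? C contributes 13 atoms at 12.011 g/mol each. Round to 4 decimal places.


pct = 100 * (n_elem * M_elem) / M_total
mass_contribution = 13 * 12.011 = 156.143 g/mol
pct = 100 * 156.143 / 180.335
pct = 86.58496687 %, rounded to 4 dp:

86.5850 %


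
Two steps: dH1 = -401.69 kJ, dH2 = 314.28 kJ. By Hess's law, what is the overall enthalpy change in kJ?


Hess's law: enthalpy is a state function, so add the step enthalpies.
dH_total = dH1 + dH2 = -401.69 + (314.28)
dH_total = -87.41 kJ:

-87.41 kJ


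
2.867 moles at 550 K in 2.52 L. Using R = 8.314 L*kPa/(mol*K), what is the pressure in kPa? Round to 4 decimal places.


PV = nRT, solve for P = nRT / V.
nRT = 2.867 * 8.314 * 550 = 13109.9309
P = 13109.9309 / 2.52
P = 5202.35353175 kPa, rounded to 4 dp:

5202.3535 kPa


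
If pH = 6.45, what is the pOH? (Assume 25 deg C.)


At 25 deg C, pH + pOH = 14.
pOH = 14 - pH = 14 - 6.45
pOH = 7.55:

7.55


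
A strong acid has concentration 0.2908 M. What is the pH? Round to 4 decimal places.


A strong acid dissociates completely, so [H+] equals the given concentration.
pH = -log10([H+]) = -log10(0.2908)
pH = 0.5364056, rounded to 4 dp:

0.5364


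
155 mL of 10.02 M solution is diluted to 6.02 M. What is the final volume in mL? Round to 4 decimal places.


Dilution: M1*V1 = M2*V2, solve for V2.
V2 = M1*V1 / M2
V2 = 10.02 * 155 / 6.02
V2 = 1553.1 / 6.02
V2 = 257.99003322 mL, rounded to 4 dp:

257.9900 mL


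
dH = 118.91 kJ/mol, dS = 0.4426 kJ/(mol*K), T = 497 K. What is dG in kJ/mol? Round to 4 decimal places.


Gibbs: dG = dH - T*dS (consistent units, dS already in kJ/(mol*K)).
T*dS = 497 * 0.4426 = 219.9722
dG = 118.91 - (219.9722)
dG = -101.0622 kJ/mol, rounded to 4 dp:

-101.0622 kJ/mol


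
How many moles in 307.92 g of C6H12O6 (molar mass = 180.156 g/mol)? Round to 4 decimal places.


n = mass / M
n = 307.92 / 180.156
n = 1.70918537 mol, rounded to 4 dp:

1.7092 mol


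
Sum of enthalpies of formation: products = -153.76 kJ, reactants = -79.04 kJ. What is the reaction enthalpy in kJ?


dH_rxn = sum(dH_f products) - sum(dH_f reactants)
dH_rxn = -153.76 - (-79.04)
dH_rxn = -74.72 kJ:

-74.72 kJ


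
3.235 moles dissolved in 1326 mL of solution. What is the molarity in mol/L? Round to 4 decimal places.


Convert volume to liters: V_L = V_mL / 1000.
V_L = 1326 / 1000 = 1.326 L
M = n / V_L = 3.235 / 1.326
M = 2.43966817 mol/L, rounded to 4 dp:

2.4397 mol/L


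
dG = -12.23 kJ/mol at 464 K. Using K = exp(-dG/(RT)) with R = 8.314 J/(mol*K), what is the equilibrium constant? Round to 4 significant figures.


dG is in kJ/mol; multiply by 1000 to match R in J/(mol*K).
RT = 8.314 * 464 = 3857.696 J/mol
exponent = -dG*1000 / (RT) = -(-12.23*1000) / 3857.696 = 3.1702861
K = exp(3.1702861)
K = 23.814297, rounded to 4 significant figures:

23.81


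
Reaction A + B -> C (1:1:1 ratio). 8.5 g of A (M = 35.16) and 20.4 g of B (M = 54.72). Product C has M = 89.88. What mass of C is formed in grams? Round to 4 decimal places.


Find moles of each reactant; the smaller value is the limiting reagent in a 1:1:1 reaction, so moles_C equals moles of the limiter.
n_A = mass_A / M_A = 8.5 / 35.16 = 0.241752 mol
n_B = mass_B / M_B = 20.4 / 54.72 = 0.372807 mol
Limiting reagent: A (smaller), n_limiting = 0.241752 mol
mass_C = n_limiting * M_C = 0.241752 * 89.88
mass_C = 21.72866976 g, rounded to 4 dp:

21.7287 g


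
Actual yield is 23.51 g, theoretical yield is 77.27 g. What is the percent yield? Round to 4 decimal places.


% yield = 100 * actual / theoretical
% yield = 100 * 23.51 / 77.27
% yield = 30.42577973 %, rounded to 4 dp:

30.4258 %


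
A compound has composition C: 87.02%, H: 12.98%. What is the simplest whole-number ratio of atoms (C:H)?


Assume 100 g of compound, divide each mass% by atomic mass to get moles, then normalize by the smallest to get a raw atom ratio.
Moles per 100 g: C: 87.02/12.011 = 7.245, H: 12.98/1.008 = 12.877
Raw ratio (divide by min = 7.245): C: 1.0, H: 1.777
Multiply by 9 to clear fractions: C: 9.0 ~= 9, H: 15.996 ~= 16
Reduce by GCD to get the simplest whole-number ratio:

9:16


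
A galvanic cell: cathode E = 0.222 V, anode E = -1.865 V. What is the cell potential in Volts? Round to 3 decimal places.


Standard cell potential: E_cell = E_cathode - E_anode.
E_cell = 0.222 - (-1.865)
E_cell = 2.087 V, rounded to 3 dp:

2.087 V


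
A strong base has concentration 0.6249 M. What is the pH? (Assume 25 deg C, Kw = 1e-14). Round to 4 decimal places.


A strong base dissociates completely, so [OH-] equals the given concentration.
pOH = -log10([OH-]) = -log10(0.6249) = 0.204189
pH = 14 - pOH = 14 - 0.204189
pH = 13.795811, rounded to 4 dp:

13.7958


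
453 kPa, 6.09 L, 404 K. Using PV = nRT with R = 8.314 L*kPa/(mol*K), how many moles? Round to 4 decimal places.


PV = nRT, solve for n = PV / (RT).
PV = 453 * 6.09 = 2758.77
RT = 8.314 * 404 = 3358.856
n = 2758.77 / 3358.856
n = 0.82134215 mol, rounded to 4 dp:

0.8213 mol


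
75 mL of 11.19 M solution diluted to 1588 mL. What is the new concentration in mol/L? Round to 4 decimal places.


Dilution: M1*V1 = M2*V2, solve for M2.
M2 = M1*V1 / V2
M2 = 11.19 * 75 / 1588
M2 = 839.25 / 1588
M2 = 0.52849496 mol/L, rounded to 4 dp:

0.5285 mol/L


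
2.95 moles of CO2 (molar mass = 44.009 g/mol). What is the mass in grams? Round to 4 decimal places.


mass = n * M
mass = 2.95 * 44.009
mass = 129.82655 g, rounded to 4 dp:

129.8266 g


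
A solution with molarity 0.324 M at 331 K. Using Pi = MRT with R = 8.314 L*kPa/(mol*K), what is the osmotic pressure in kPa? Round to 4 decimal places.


Osmotic pressure (van't Hoff): Pi = M*R*T.
RT = 8.314 * 331 = 2751.934
Pi = 0.324 * 2751.934
Pi = 891.626616 kPa, rounded to 4 dp:

891.6266 kPa


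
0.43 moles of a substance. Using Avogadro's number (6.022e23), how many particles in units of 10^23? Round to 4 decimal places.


N = n * NA, then divide by 1e23 for the requested units.
N / 1e23 = n * 6.022
N / 1e23 = 0.43 * 6.022
N / 1e23 = 2.58946, rounded to 4 dp:

2.5895


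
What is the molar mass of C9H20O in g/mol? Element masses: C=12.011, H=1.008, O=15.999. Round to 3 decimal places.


M = sum(count * atomic_mass) over atoms.
M = 9*12.011 + 20*1.008 + 1*15.999
M = 108.099 + 20.16 + 15.999
M = 144.258 g/mol, rounded to 3 dp:

144.258 g/mol


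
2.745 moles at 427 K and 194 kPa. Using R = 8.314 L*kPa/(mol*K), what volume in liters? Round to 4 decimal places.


PV = nRT, solve for V = nRT / P.
nRT = 2.745 * 8.314 * 427 = 9744.9641
V = 9744.9641 / 194
V = 50.23177371 L, rounded to 4 dp:

50.2318 L


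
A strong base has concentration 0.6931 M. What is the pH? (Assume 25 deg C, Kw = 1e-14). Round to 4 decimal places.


A strong base dissociates completely, so [OH-] equals the given concentration.
pOH = -log10([OH-]) = -log10(0.6931) = 0.159204
pH = 14 - pOH = 14 - 0.159204
pH = 13.840796, rounded to 4 dp:

13.8408


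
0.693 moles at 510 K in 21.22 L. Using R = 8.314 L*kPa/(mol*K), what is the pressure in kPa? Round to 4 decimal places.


PV = nRT, solve for P = nRT / V.
nRT = 0.693 * 8.314 * 510 = 2938.417
P = 2938.417 / 21.22
P = 138.47393968 kPa, rounded to 4 dp:

138.4739 kPa


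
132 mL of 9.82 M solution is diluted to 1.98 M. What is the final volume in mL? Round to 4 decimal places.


Dilution: M1*V1 = M2*V2, solve for V2.
V2 = M1*V1 / M2
V2 = 9.82 * 132 / 1.98
V2 = 1296.24 / 1.98
V2 = 654.66666667 mL, rounded to 4 dp:

654.6667 mL


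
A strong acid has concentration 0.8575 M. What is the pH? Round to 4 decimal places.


A strong acid dissociates completely, so [H+] equals the given concentration.
pH = -log10([H+]) = -log10(0.8575)
pH = 0.06676587, rounded to 4 dp:

0.0668


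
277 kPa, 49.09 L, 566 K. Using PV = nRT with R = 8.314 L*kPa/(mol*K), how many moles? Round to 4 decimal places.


PV = nRT, solve for n = PV / (RT).
PV = 277 * 49.09 = 13597.93
RT = 8.314 * 566 = 4705.724
n = 13597.93 / 4705.724
n = 2.88965736 mol, rounded to 4 dp:

2.8897 mol


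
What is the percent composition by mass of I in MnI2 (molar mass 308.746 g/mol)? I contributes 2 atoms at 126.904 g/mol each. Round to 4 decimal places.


pct = 100 * (n_elem * M_elem) / M_total
mass_contribution = 2 * 126.904 = 253.808 g/mol
pct = 100 * 253.808 / 308.746
pct = 82.20608526 %, rounded to 4 dp:

82.2061 %


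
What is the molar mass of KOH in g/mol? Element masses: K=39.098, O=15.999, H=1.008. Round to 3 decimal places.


M = sum(count * atomic_mass) over atoms.
M = 1*39.098 + 1*15.999 + 1*1.008
M = 39.098 + 15.999 + 1.008
M = 56.105 g/mol, rounded to 3 dp:

56.105 g/mol


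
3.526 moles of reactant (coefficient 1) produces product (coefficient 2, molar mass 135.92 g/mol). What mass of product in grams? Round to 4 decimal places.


Use the coefficient ratio to convert reactant moles to product moles, then multiply by the product's molar mass.
moles_P = moles_R * (coeff_P / coeff_R) = 3.526 * (2/1) = 7.052
mass_P = moles_P * M_P = 7.052 * 135.92
mass_P = 958.50784 g, rounded to 4 dp:

958.5078 g


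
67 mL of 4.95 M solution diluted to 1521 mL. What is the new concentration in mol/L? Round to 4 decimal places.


Dilution: M1*V1 = M2*V2, solve for M2.
M2 = M1*V1 / V2
M2 = 4.95 * 67 / 1521
M2 = 331.65 / 1521
M2 = 0.21804734 mol/L, rounded to 4 dp:

0.2180 mol/L


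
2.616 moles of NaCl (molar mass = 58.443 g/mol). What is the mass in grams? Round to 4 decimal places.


mass = n * M
mass = 2.616 * 58.443
mass = 152.886888 g, rounded to 4 dp:

152.8869 g


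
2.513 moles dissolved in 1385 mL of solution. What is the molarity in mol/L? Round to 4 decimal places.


Convert volume to liters: V_L = V_mL / 1000.
V_L = 1385 / 1000 = 1.385 L
M = n / V_L = 2.513 / 1.385
M = 1.81444043 mol/L, rounded to 4 dp:

1.8144 mol/L


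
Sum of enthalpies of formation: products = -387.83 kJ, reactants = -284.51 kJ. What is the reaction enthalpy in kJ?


dH_rxn = sum(dH_f products) - sum(dH_f reactants)
dH_rxn = -387.83 - (-284.51)
dH_rxn = -103.32 kJ:

-103.32 kJ


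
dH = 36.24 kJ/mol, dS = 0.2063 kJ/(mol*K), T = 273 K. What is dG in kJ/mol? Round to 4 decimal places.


Gibbs: dG = dH - T*dS (consistent units, dS already in kJ/(mol*K)).
T*dS = 273 * 0.2063 = 56.3199
dG = 36.24 - (56.3199)
dG = -20.0799 kJ/mol, rounded to 4 dp:

-20.0799 kJ/mol


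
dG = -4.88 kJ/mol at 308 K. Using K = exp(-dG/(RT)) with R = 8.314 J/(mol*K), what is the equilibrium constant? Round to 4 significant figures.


dG is in kJ/mol; multiply by 1000 to match R in J/(mol*K).
RT = 8.314 * 308 = 2560.712 J/mol
exponent = -dG*1000 / (RT) = -(-4.88*1000) / 2560.712 = 1.90571997
K = exp(1.90571997)
K = 6.7242471, rounded to 4 significant figures:

6.724


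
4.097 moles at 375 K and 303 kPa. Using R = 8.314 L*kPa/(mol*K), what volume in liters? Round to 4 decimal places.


PV = nRT, solve for V = nRT / P.
nRT = 4.097 * 8.314 * 375 = 12773.4218
V = 12773.4218 / 303
V = 42.15650759 L, rounded to 4 dp:

42.1565 L


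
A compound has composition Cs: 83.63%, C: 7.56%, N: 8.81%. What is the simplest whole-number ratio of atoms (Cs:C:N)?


Assume 100 g of compound, divide each mass% by atomic mass to get moles, then normalize by the smallest to get a raw atom ratio.
Moles per 100 g: Cs: 83.63/132.905 = 0.6292, C: 7.56/12.011 = 0.6294, N: 8.81/14.007 = 0.629
Raw ratio (divide by min = 0.629): Cs: 1.0, C: 1.001, N: 1.0
Multiply by 1 to clear fractions: Cs: 1.0 ~= 1, C: 1.001 ~= 1, N: 1.0 ~= 1
Reduce by GCD to get the simplest whole-number ratio:

1:1:1


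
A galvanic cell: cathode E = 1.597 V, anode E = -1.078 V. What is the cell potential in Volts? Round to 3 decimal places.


Standard cell potential: E_cell = E_cathode - E_anode.
E_cell = 1.597 - (-1.078)
E_cell = 2.675 V, rounded to 3 dp:

2.675 V


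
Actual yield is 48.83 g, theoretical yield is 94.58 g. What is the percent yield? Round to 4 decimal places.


% yield = 100 * actual / theoretical
% yield = 100 * 48.83 / 94.58
% yield = 51.62825122 %, rounded to 4 dp:

51.6283 %


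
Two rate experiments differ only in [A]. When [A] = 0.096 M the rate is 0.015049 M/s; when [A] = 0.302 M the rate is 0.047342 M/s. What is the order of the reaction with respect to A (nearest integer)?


Rate is proportional to [A]^n, so rate2/rate1 = ([A]2/[A]1)^n. Take logs to solve for n.
rate2/rate1 = 0.047342 / 0.015049 = 3.1459
[A]2/[A]1 = 0.302 / 0.096 = 3.1458
n = ln(3.1459) / ln(3.1458) = 1.0
Nearest integer order:

1


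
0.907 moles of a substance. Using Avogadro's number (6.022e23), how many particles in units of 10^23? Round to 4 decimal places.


N = n * NA, then divide by 1e23 for the requested units.
N / 1e23 = n * 6.022
N / 1e23 = 0.907 * 6.022
N / 1e23 = 5.461954, rounded to 4 dp:

5.4620


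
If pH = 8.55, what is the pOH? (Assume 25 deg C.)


At 25 deg C, pH + pOH = 14.
pOH = 14 - pH = 14 - 8.55
pOH = 5.45:

5.45


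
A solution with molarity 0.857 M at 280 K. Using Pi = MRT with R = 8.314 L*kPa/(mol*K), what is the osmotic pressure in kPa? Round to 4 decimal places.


Osmotic pressure (van't Hoff): Pi = M*R*T.
RT = 8.314 * 280 = 2327.92
Pi = 0.857 * 2327.92
Pi = 1995.02744 kPa, rounded to 4 dp:

1995.0274 kPa


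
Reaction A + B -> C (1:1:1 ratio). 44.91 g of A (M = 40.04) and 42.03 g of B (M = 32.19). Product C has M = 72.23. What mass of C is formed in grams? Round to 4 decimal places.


Find moles of each reactant; the smaller value is the limiting reagent in a 1:1:1 reaction, so moles_C equals moles of the limiter.
n_A = mass_A / M_A = 44.91 / 40.04 = 1.121628 mol
n_B = mass_B / M_B = 42.03 / 32.19 = 1.305685 mol
Limiting reagent: A (smaller), n_limiting = 1.121628 mol
mass_C = n_limiting * M_C = 1.121628 * 72.23
mass_C = 81.01519044 g, rounded to 4 dp:

81.0152 g


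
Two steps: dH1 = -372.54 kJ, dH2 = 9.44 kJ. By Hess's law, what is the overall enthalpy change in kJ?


Hess's law: enthalpy is a state function, so add the step enthalpies.
dH_total = dH1 + dH2 = -372.54 + (9.44)
dH_total = -363.1 kJ:

-363.10 kJ


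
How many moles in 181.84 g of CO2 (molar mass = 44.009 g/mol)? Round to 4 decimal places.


n = mass / M
n = 181.84 / 44.009
n = 4.13188212 mol, rounded to 4 dp:

4.1319 mol


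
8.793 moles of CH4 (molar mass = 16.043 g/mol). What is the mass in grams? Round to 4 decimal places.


mass = n * M
mass = 8.793 * 16.043
mass = 141.066099 g, rounded to 4 dp:

141.0661 g


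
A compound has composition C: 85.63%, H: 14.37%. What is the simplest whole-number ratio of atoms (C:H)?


Assume 100 g of compound, divide each mass% by atomic mass to get moles, then normalize by the smallest to get a raw atom ratio.
Moles per 100 g: C: 85.63/12.011 = 7.1293, H: 14.37/1.008 = 14.256
Raw ratio (divide by min = 7.1293): C: 1.0, H: 2.0
Multiply by 1 to clear fractions: C: 1.0 ~= 1, H: 2.0 ~= 2
Reduce by GCD to get the simplest whole-number ratio:

1:2


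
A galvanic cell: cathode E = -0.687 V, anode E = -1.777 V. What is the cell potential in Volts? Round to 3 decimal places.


Standard cell potential: E_cell = E_cathode - E_anode.
E_cell = -0.687 - (-1.777)
E_cell = 1.09 V, rounded to 3 dp:

1.090 V


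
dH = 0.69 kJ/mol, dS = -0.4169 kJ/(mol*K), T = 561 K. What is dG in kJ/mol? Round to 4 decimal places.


Gibbs: dG = dH - T*dS (consistent units, dS already in kJ/(mol*K)).
T*dS = 561 * -0.4169 = -233.8809
dG = 0.69 - (-233.8809)
dG = 234.5709 kJ/mol, rounded to 4 dp:

234.5709 kJ/mol


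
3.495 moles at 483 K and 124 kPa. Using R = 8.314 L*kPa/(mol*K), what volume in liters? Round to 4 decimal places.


PV = nRT, solve for V = nRT / P.
nRT = 3.495 * 8.314 * 483 = 14034.7387
V = 14034.7387 / 124
V = 113.18337661 L, rounded to 4 dp:

113.1834 L


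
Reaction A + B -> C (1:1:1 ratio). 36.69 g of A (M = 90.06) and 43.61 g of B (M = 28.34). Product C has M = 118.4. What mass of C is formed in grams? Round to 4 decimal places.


Find moles of each reactant; the smaller value is the limiting reagent in a 1:1:1 reaction, so moles_C equals moles of the limiter.
n_A = mass_A / M_A = 36.69 / 90.06 = 0.407395 mol
n_B = mass_B / M_B = 43.61 / 28.34 = 1.538814 mol
Limiting reagent: A (smaller), n_limiting = 0.407395 mol
mass_C = n_limiting * M_C = 0.407395 * 118.4
mass_C = 48.235568 g, rounded to 4 dp:

48.2356 g


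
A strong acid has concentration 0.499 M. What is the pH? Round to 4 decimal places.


A strong acid dissociates completely, so [H+] equals the given concentration.
pH = -log10([H+]) = -log10(0.499)
pH = 0.30189945, rounded to 4 dp:

0.3019


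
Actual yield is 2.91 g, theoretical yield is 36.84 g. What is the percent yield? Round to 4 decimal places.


% yield = 100 * actual / theoretical
% yield = 100 * 2.91 / 36.84
% yield = 7.8990228 %, rounded to 4 dp:

7.8990 %


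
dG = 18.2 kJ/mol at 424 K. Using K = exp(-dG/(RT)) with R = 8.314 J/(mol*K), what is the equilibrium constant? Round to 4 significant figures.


dG is in kJ/mol; multiply by 1000 to match R in J/(mol*K).
RT = 8.314 * 424 = 3525.136 J/mol
exponent = -dG*1000 / (RT) = -(18.2*1000) / 3525.136 = -5.16292137
K = exp(-5.16292137)
K = 0.0057249505, rounded to 4 significant figures:

0.005725


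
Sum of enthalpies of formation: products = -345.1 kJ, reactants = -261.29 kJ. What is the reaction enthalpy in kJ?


dH_rxn = sum(dH_f products) - sum(dH_f reactants)
dH_rxn = -345.1 - (-261.29)
dH_rxn = -83.81 kJ:

-83.81 kJ


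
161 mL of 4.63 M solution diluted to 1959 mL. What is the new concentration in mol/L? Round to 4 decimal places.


Dilution: M1*V1 = M2*V2, solve for M2.
M2 = M1*V1 / V2
M2 = 4.63 * 161 / 1959
M2 = 745.43 / 1959
M2 = 0.38051557 mol/L, rounded to 4 dp:

0.3805 mol/L


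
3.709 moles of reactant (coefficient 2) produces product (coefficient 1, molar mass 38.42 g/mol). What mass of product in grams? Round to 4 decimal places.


Use the coefficient ratio to convert reactant moles to product moles, then multiply by the product's molar mass.
moles_P = moles_R * (coeff_P / coeff_R) = 3.709 * (1/2) = 1.8545
mass_P = moles_P * M_P = 1.8545 * 38.42
mass_P = 71.24989 g, rounded to 4 dp:

71.2499 g


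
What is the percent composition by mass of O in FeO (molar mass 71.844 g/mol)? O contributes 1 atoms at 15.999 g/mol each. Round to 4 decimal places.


pct = 100 * (n_elem * M_elem) / M_total
mass_contribution = 1 * 15.999 = 15.999 g/mol
pct = 100 * 15.999 / 71.844
pct = 22.26908301 %, rounded to 4 dp:

22.2691 %


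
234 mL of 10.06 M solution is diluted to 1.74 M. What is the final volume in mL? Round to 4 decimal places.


Dilution: M1*V1 = M2*V2, solve for V2.
V2 = M1*V1 / M2
V2 = 10.06 * 234 / 1.74
V2 = 2354.04 / 1.74
V2 = 1352.89655172 mL, rounded to 4 dp:

1352.8966 mL


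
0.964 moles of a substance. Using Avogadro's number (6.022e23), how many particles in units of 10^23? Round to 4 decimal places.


N = n * NA, then divide by 1e23 for the requested units.
N / 1e23 = n * 6.022
N / 1e23 = 0.964 * 6.022
N / 1e23 = 5.805208, rounded to 4 dp:

5.8052


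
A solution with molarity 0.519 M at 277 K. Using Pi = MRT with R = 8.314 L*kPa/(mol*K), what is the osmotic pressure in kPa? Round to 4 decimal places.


Osmotic pressure (van't Hoff): Pi = M*R*T.
RT = 8.314 * 277 = 2302.978
Pi = 0.519 * 2302.978
Pi = 1195.245582 kPa, rounded to 4 dp:

1195.2456 kPa


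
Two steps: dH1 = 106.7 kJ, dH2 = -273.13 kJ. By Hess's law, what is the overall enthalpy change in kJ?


Hess's law: enthalpy is a state function, so add the step enthalpies.
dH_total = dH1 + dH2 = 106.7 + (-273.13)
dH_total = -166.43 kJ:

-166.43 kJ


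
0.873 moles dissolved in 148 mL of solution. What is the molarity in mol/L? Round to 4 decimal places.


Convert volume to liters: V_L = V_mL / 1000.
V_L = 148 / 1000 = 0.148 L
M = n / V_L = 0.873 / 0.148
M = 5.89864865 mol/L, rounded to 4 dp:

5.8986 mol/L


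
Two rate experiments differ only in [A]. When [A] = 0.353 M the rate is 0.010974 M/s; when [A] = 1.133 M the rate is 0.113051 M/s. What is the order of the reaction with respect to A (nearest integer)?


Rate is proportional to [A]^n, so rate2/rate1 = ([A]2/[A]1)^n. Take logs to solve for n.
rate2/rate1 = 0.113051 / 0.010974 = 10.3017
[A]2/[A]1 = 1.133 / 0.353 = 3.2096
n = ln(10.3017) / ln(3.2096) = 2.0
Nearest integer order:

2


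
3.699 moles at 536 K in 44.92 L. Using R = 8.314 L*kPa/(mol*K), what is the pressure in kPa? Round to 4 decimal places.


PV = nRT, solve for P = nRT / V.
nRT = 3.699 * 8.314 * 536 = 16483.8685
P = 16483.8685 / 44.92
P = 366.96056322 kPa, rounded to 4 dp:

366.9606 kPa


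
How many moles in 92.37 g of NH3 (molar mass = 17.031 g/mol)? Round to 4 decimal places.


n = mass / M
n = 92.37 / 17.031
n = 5.42363925 mol, rounded to 4 dp:

5.4236 mol


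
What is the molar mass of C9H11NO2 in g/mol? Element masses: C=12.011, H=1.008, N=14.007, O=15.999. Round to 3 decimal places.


M = sum(count * atomic_mass) over atoms.
M = 9*12.011 + 11*1.008 + 1*14.007 + 2*15.999
M = 108.099 + 11.088 + 14.007 + 31.998
M = 165.192 g/mol, rounded to 3 dp:

165.192 g/mol


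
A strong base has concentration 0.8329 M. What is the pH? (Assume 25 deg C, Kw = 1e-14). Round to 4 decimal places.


A strong base dissociates completely, so [OH-] equals the given concentration.
pOH = -log10([OH-]) = -log10(0.8329) = 0.079407
pH = 14 - pOH = 14 - 0.079407
pH = 13.920593, rounded to 4 dp:

13.9206


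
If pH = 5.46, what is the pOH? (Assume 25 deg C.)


At 25 deg C, pH + pOH = 14.
pOH = 14 - pH = 14 - 5.46
pOH = 8.54:

8.54


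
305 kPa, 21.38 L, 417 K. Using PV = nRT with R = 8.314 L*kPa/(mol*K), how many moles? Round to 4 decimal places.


PV = nRT, solve for n = PV / (RT).
PV = 305 * 21.38 = 6520.9
RT = 8.314 * 417 = 3466.938
n = 6520.9 / 3466.938
n = 1.88088163 mol, rounded to 4 dp:

1.8809 mol


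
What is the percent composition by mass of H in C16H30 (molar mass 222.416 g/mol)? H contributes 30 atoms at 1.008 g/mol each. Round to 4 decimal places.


pct = 100 * (n_elem * M_elem) / M_total
mass_contribution = 30 * 1.008 = 30.24 g/mol
pct = 100 * 30.24 / 222.416
pct = 13.59614416 %, rounded to 4 dp:

13.5961 %


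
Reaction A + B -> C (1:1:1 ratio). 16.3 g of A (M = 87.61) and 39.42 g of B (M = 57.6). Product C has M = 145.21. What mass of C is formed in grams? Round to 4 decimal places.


Find moles of each reactant; the smaller value is the limiting reagent in a 1:1:1 reaction, so moles_C equals moles of the limiter.
n_A = mass_A / M_A = 16.3 / 87.61 = 0.186052 mol
n_B = mass_B / M_B = 39.42 / 57.6 = 0.684375 mol
Limiting reagent: A (smaller), n_limiting = 0.186052 mol
mass_C = n_limiting * M_C = 0.186052 * 145.21
mass_C = 27.01661092 g, rounded to 4 dp:

27.0166 g


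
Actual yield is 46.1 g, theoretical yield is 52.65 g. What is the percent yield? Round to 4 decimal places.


% yield = 100 * actual / theoretical
% yield = 100 * 46.1 / 52.65
% yield = 87.55935423 %, rounded to 4 dp:

87.5594 %


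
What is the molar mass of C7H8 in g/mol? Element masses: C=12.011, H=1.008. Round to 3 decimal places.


M = sum(count * atomic_mass) over atoms.
M = 7*12.011 + 8*1.008
M = 84.077 + 8.064
M = 92.141 g/mol, rounded to 3 dp:

92.141 g/mol


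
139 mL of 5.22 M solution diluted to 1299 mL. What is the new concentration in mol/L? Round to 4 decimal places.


Dilution: M1*V1 = M2*V2, solve for M2.
M2 = M1*V1 / V2
M2 = 5.22 * 139 / 1299
M2 = 725.58 / 1299
M2 = 0.55856813 mol/L, rounded to 4 dp:

0.5586 mol/L


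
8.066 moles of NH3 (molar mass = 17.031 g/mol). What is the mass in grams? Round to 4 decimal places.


mass = n * M
mass = 8.066 * 17.031
mass = 137.372046 g, rounded to 4 dp:

137.3720 g


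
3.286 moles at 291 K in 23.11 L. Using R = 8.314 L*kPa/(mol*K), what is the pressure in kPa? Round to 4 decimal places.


PV = nRT, solve for P = nRT / V.
nRT = 3.286 * 8.314 * 291 = 7950.063
P = 7950.063 / 23.11
P = 344.0096495 kPa, rounded to 4 dp:

344.0096 kPa


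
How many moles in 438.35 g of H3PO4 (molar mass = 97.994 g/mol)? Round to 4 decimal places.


n = mass / M
n = 438.35 / 97.994
n = 4.47323306 mol, rounded to 4 dp:

4.4732 mol
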